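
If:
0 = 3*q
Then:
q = 0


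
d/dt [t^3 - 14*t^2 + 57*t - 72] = 3*t^2 - 28*t + 57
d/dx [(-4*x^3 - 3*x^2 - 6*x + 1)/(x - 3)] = (-8*x^3 + 33*x^2 + 18*x + 17)/(x^2 - 6*x + 9)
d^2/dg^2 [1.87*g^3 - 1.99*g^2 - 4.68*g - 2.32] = 11.22*g - 3.98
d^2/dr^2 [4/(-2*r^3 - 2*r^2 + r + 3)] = 8*(2*(3*r + 1)*(2*r^3 + 2*r^2 - r - 3) - (6*r^2 + 4*r - 1)^2)/(2*r^3 + 2*r^2 - r - 3)^3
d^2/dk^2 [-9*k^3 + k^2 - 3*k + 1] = 2 - 54*k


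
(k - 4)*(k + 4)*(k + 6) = k^3 + 6*k^2 - 16*k - 96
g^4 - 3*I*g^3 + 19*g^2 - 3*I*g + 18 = (g - 6*I)*(g - I)*(g + I)*(g + 3*I)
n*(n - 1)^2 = n^3 - 2*n^2 + n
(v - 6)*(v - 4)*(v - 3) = v^3 - 13*v^2 + 54*v - 72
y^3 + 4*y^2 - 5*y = y*(y - 1)*(y + 5)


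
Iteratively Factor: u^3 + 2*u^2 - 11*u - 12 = (u + 1)*(u^2 + u - 12) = (u + 1)*(u + 4)*(u - 3)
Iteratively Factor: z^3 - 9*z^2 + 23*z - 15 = (z - 1)*(z^2 - 8*z + 15) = (z - 3)*(z - 1)*(z - 5)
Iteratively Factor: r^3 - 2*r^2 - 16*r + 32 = (r + 4)*(r^2 - 6*r + 8) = (r - 2)*(r + 4)*(r - 4)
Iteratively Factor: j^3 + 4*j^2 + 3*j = (j + 1)*(j^2 + 3*j) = j*(j + 1)*(j + 3)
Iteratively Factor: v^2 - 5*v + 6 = (v - 3)*(v - 2)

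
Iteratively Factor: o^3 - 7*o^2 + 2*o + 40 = (o - 4)*(o^2 - 3*o - 10) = (o - 4)*(o + 2)*(o - 5)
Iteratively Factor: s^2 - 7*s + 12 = (s - 4)*(s - 3)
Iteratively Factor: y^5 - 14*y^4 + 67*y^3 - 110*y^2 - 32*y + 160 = (y - 2)*(y^4 - 12*y^3 + 43*y^2 - 24*y - 80) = (y - 4)*(y - 2)*(y^3 - 8*y^2 + 11*y + 20) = (y - 5)*(y - 4)*(y - 2)*(y^2 - 3*y - 4) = (y - 5)*(y - 4)*(y - 2)*(y + 1)*(y - 4)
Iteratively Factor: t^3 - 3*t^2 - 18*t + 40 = (t - 5)*(t^2 + 2*t - 8) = (t - 5)*(t + 4)*(t - 2)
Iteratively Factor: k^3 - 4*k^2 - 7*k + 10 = (k - 5)*(k^2 + k - 2) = (k - 5)*(k - 1)*(k + 2)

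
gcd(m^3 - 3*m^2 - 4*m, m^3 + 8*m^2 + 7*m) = m^2 + m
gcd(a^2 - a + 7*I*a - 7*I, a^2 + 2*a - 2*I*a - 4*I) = 1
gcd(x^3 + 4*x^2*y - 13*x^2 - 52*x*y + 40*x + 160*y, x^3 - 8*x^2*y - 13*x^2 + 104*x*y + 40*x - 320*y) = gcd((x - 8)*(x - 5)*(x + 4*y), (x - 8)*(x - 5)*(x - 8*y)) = x^2 - 13*x + 40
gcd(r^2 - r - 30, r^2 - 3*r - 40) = r + 5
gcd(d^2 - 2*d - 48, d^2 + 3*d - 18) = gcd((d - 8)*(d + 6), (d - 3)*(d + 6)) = d + 6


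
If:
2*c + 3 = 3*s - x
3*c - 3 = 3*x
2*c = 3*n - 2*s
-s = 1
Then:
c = -5/3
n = -16/9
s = -1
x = -8/3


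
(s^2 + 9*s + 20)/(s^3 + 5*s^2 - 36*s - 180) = (s + 4)/(s^2 - 36)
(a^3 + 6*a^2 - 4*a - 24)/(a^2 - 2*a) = a + 8 + 12/a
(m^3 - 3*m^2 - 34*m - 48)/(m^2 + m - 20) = (m^3 - 3*m^2 - 34*m - 48)/(m^2 + m - 20)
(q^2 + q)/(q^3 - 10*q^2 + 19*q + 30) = q/(q^2 - 11*q + 30)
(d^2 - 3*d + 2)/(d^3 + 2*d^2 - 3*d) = (d - 2)/(d*(d + 3))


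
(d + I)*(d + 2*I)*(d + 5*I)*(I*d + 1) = I*d^4 - 7*d^3 - 9*I*d^2 - 7*d - 10*I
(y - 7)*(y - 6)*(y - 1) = y^3 - 14*y^2 + 55*y - 42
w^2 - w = w*(w - 1)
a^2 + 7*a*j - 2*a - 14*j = (a - 2)*(a + 7*j)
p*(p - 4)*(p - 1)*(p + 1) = p^4 - 4*p^3 - p^2 + 4*p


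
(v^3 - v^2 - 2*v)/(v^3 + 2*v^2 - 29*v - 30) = v*(v - 2)/(v^2 + v - 30)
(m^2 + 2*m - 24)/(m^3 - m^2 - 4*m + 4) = (m^2 + 2*m - 24)/(m^3 - m^2 - 4*m + 4)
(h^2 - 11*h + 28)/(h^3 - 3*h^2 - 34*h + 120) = (h - 7)/(h^2 + h - 30)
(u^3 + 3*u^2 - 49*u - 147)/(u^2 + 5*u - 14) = (u^2 - 4*u - 21)/(u - 2)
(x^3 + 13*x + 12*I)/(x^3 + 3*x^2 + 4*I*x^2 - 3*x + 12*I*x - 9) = (x - 4*I)/(x + 3)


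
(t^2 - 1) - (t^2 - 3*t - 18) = 3*t + 17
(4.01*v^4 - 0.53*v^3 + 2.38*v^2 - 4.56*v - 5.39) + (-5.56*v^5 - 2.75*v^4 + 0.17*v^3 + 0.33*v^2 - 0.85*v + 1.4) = -5.56*v^5 + 1.26*v^4 - 0.36*v^3 + 2.71*v^2 - 5.41*v - 3.99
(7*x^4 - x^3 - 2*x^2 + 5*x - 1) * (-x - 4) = -7*x^5 - 27*x^4 + 6*x^3 + 3*x^2 - 19*x + 4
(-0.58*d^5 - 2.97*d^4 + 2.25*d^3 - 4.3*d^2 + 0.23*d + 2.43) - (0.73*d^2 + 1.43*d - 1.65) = -0.58*d^5 - 2.97*d^4 + 2.25*d^3 - 5.03*d^2 - 1.2*d + 4.08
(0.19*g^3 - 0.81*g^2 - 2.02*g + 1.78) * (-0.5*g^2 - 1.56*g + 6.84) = -0.095*g^5 + 0.1086*g^4 + 3.5732*g^3 - 3.2792*g^2 - 16.5936*g + 12.1752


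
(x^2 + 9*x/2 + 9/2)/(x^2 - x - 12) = (x + 3/2)/(x - 4)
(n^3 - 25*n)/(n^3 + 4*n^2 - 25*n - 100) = n/(n + 4)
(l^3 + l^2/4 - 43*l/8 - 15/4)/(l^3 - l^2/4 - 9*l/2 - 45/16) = 2*(l + 2)/(2*l + 3)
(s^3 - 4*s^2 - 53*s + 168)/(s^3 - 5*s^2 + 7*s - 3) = (s^2 - s - 56)/(s^2 - 2*s + 1)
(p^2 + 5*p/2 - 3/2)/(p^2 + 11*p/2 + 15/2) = (2*p - 1)/(2*p + 5)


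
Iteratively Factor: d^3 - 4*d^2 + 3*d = (d)*(d^2 - 4*d + 3) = d*(d - 1)*(d - 3)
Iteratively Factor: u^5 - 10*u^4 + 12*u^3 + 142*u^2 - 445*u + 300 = (u - 3)*(u^4 - 7*u^3 - 9*u^2 + 115*u - 100) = (u - 3)*(u + 4)*(u^3 - 11*u^2 + 35*u - 25) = (u - 5)*(u - 3)*(u + 4)*(u^2 - 6*u + 5) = (u - 5)^2*(u - 3)*(u + 4)*(u - 1)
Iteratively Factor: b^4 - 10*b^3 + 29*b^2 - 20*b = (b - 4)*(b^3 - 6*b^2 + 5*b) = (b - 5)*(b - 4)*(b^2 - b) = (b - 5)*(b - 4)*(b - 1)*(b)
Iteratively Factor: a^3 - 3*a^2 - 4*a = (a)*(a^2 - 3*a - 4) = a*(a - 4)*(a + 1)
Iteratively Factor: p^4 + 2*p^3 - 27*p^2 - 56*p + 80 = (p + 4)*(p^3 - 2*p^2 - 19*p + 20) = (p + 4)^2*(p^2 - 6*p + 5) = (p - 1)*(p + 4)^2*(p - 5)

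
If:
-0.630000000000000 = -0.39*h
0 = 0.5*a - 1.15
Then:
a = 2.30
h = 1.62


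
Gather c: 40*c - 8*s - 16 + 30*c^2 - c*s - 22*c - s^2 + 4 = 30*c^2 + c*(18 - s) - s^2 - 8*s - 12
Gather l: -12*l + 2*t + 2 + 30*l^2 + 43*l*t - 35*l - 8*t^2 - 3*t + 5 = 30*l^2 + l*(43*t - 47) - 8*t^2 - t + 7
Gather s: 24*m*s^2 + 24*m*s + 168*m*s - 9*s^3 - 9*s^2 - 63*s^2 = 192*m*s - 9*s^3 + s^2*(24*m - 72)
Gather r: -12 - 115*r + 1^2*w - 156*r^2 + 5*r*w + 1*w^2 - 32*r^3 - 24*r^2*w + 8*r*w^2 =-32*r^3 + r^2*(-24*w - 156) + r*(8*w^2 + 5*w - 115) + w^2 + w - 12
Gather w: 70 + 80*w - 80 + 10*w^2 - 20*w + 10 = 10*w^2 + 60*w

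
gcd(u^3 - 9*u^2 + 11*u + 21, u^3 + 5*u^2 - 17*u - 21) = u^2 - 2*u - 3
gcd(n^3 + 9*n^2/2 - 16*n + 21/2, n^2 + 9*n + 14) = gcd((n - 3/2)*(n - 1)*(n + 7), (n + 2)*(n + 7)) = n + 7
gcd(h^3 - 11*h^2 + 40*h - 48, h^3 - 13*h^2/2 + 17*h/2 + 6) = h^2 - 7*h + 12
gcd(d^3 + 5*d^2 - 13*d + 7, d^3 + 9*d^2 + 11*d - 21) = d^2 + 6*d - 7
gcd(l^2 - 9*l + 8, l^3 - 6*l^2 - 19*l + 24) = l^2 - 9*l + 8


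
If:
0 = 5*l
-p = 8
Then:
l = 0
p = -8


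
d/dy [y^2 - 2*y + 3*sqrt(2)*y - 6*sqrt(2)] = 2*y - 2 + 3*sqrt(2)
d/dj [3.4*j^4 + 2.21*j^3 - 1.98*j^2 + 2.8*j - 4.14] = 13.6*j^3 + 6.63*j^2 - 3.96*j + 2.8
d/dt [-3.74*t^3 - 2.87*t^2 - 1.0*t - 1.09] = -11.22*t^2 - 5.74*t - 1.0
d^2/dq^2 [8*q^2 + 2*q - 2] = 16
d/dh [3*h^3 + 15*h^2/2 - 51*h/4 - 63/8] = 9*h^2 + 15*h - 51/4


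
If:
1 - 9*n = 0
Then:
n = 1/9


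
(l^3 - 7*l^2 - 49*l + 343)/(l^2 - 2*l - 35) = (l^2 - 49)/(l + 5)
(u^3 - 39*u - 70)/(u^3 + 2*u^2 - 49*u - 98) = (u + 5)/(u + 7)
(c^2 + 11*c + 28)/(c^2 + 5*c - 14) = (c + 4)/(c - 2)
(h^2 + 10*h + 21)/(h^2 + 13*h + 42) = (h + 3)/(h + 6)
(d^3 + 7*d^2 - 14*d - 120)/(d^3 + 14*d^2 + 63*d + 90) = (d - 4)/(d + 3)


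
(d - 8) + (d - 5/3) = 2*d - 29/3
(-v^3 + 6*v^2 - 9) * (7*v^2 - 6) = -7*v^5 + 42*v^4 + 6*v^3 - 99*v^2 + 54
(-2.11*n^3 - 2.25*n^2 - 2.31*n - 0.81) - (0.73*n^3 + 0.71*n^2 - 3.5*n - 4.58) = -2.84*n^3 - 2.96*n^2 + 1.19*n + 3.77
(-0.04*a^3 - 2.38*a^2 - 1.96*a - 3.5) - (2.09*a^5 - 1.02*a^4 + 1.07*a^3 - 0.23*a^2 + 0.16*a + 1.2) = -2.09*a^5 + 1.02*a^4 - 1.11*a^3 - 2.15*a^2 - 2.12*a - 4.7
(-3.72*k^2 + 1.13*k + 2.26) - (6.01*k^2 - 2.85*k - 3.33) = -9.73*k^2 + 3.98*k + 5.59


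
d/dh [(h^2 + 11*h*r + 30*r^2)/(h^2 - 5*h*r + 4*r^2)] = 2*r*(-8*h^2 - 26*h*r + 97*r^2)/(h^4 - 10*h^3*r + 33*h^2*r^2 - 40*h*r^3 + 16*r^4)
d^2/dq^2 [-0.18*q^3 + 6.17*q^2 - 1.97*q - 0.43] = 12.34 - 1.08*q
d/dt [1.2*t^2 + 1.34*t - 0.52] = 2.4*t + 1.34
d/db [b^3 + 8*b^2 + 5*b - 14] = 3*b^2 + 16*b + 5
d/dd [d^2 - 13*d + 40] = 2*d - 13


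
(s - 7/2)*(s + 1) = s^2 - 5*s/2 - 7/2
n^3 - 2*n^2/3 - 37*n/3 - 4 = (n - 4)*(n + 1/3)*(n + 3)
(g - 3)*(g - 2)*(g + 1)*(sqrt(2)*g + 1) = sqrt(2)*g^4 - 4*sqrt(2)*g^3 + g^3 - 4*g^2 + sqrt(2)*g^2 + g + 6*sqrt(2)*g + 6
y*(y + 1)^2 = y^3 + 2*y^2 + y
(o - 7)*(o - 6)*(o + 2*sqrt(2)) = o^3 - 13*o^2 + 2*sqrt(2)*o^2 - 26*sqrt(2)*o + 42*o + 84*sqrt(2)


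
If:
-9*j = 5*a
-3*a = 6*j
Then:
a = 0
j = 0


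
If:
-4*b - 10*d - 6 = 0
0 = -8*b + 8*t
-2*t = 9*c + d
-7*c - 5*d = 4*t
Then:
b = 57/17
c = -9/17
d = -33/17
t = 57/17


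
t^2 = t^2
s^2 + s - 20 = (s - 4)*(s + 5)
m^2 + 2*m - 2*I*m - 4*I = (m + 2)*(m - 2*I)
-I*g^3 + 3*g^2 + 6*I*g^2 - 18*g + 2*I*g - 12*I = (g - 6)*(g + 2*I)*(-I*g + 1)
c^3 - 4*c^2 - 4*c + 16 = (c - 4)*(c - 2)*(c + 2)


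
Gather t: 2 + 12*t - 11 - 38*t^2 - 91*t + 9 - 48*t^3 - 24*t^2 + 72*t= -48*t^3 - 62*t^2 - 7*t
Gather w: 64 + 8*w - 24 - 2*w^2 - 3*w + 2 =-2*w^2 + 5*w + 42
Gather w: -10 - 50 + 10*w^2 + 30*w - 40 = 10*w^2 + 30*w - 100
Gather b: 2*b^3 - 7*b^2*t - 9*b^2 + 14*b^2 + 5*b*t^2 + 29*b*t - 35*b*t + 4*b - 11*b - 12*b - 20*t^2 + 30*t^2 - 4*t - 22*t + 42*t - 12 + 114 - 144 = 2*b^3 + b^2*(5 - 7*t) + b*(5*t^2 - 6*t - 19) + 10*t^2 + 16*t - 42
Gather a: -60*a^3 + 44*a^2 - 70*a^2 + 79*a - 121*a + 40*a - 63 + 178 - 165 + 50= -60*a^3 - 26*a^2 - 2*a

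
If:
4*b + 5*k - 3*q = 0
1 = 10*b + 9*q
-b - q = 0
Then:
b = 1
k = -7/5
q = -1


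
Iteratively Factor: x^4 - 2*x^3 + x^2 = (x)*(x^3 - 2*x^2 + x) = x^2*(x^2 - 2*x + 1) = x^2*(x - 1)*(x - 1)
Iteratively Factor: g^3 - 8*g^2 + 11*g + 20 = (g - 5)*(g^2 - 3*g - 4) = (g - 5)*(g - 4)*(g + 1)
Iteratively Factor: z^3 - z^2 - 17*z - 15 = (z + 3)*(z^2 - 4*z - 5) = (z - 5)*(z + 3)*(z + 1)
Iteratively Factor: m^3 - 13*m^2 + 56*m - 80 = (m - 5)*(m^2 - 8*m + 16) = (m - 5)*(m - 4)*(m - 4)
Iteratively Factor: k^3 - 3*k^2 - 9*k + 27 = (k - 3)*(k^2 - 9) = (k - 3)*(k + 3)*(k - 3)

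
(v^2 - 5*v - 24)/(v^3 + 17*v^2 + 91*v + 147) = (v - 8)/(v^2 + 14*v + 49)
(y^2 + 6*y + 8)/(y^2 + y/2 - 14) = 2*(y + 2)/(2*y - 7)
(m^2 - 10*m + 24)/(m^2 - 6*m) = (m - 4)/m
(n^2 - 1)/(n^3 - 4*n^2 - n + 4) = 1/(n - 4)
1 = 1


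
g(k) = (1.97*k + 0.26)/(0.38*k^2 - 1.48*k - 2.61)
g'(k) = (1.48 - 0.76*k)*(1.97*k + 0.26)/(0.38*k^2 - 1.48*k - 2.61)^2 + 1.97/(0.38*k^2 - 1.48*k - 2.61) = (0.7486*k^2 - 2.9156*k - (0.76*k - 1.48)*(1.97*k + 0.26) - 5.1417)/(-0.38*k^2 + 1.48*k + 2.61)^2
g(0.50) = -0.38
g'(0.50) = -0.48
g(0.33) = -0.30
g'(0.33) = -0.52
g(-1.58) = -4.21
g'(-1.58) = -13.77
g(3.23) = -1.93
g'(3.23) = -1.13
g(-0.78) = 1.04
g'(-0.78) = -3.37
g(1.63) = -0.87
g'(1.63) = -0.44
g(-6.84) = -0.52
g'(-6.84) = -0.06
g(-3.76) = -0.86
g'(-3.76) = -0.21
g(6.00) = 5.52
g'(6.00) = -6.86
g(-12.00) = -0.33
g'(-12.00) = -0.02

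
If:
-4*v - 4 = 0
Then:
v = -1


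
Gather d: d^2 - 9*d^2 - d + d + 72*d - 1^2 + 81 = -8*d^2 + 72*d + 80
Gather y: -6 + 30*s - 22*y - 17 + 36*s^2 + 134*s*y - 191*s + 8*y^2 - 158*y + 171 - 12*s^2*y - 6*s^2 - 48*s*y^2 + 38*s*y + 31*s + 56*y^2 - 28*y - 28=30*s^2 - 130*s + y^2*(64 - 48*s) + y*(-12*s^2 + 172*s - 208) + 120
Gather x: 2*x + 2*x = 4*x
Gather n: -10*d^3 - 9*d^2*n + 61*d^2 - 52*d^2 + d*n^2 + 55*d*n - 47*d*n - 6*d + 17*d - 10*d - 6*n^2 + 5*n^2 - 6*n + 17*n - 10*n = -10*d^3 + 9*d^2 + d + n^2*(d - 1) + n*(-9*d^2 + 8*d + 1)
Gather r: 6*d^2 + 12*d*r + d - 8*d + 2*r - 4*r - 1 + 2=6*d^2 - 7*d + r*(12*d - 2) + 1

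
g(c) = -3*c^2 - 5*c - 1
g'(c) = -6*c - 5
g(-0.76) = 1.07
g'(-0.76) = -0.44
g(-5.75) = -71.44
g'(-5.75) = 29.50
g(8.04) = -235.12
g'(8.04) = -53.24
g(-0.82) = 1.08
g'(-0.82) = -0.08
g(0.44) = -3.78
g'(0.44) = -7.64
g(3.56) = -56.82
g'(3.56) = -26.36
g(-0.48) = 0.71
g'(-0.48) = -2.12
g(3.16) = -46.76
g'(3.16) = -23.96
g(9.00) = -289.00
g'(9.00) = -59.00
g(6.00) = -139.00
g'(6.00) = -41.00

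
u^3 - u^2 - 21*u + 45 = (u - 3)^2*(u + 5)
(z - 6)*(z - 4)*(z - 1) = z^3 - 11*z^2 + 34*z - 24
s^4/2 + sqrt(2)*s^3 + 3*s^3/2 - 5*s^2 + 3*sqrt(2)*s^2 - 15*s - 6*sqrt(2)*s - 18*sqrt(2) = (s/2 + sqrt(2)/2)*(s + 3)*(s - 2*sqrt(2))*(s + 3*sqrt(2))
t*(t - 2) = t^2 - 2*t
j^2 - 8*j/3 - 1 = (j - 3)*(j + 1/3)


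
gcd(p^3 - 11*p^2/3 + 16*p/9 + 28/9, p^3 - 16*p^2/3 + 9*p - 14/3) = p^2 - 13*p/3 + 14/3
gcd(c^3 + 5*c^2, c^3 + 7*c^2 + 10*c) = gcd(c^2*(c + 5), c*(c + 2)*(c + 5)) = c^2 + 5*c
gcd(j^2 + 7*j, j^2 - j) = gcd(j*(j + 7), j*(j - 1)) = j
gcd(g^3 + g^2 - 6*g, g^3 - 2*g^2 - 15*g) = g^2 + 3*g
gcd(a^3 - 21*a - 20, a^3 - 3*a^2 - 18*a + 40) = a^2 - a - 20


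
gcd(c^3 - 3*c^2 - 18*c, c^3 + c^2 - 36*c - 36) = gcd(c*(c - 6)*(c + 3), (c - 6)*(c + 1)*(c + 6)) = c - 6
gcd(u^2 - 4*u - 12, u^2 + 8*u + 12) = u + 2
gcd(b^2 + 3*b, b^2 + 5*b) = b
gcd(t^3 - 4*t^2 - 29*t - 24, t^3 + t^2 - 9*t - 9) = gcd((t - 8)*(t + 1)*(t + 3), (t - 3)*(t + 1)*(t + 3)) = t^2 + 4*t + 3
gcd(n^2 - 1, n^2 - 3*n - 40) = 1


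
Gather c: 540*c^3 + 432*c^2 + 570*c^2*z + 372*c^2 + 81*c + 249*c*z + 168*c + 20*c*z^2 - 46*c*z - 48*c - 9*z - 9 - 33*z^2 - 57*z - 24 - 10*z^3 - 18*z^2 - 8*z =540*c^3 + c^2*(570*z + 804) + c*(20*z^2 + 203*z + 201) - 10*z^3 - 51*z^2 - 74*z - 33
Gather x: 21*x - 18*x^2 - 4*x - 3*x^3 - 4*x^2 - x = -3*x^3 - 22*x^2 + 16*x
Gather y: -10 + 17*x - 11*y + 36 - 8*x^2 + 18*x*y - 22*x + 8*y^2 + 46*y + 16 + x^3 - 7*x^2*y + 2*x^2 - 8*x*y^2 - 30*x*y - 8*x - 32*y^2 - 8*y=x^3 - 6*x^2 - 13*x + y^2*(-8*x - 24) + y*(-7*x^2 - 12*x + 27) + 42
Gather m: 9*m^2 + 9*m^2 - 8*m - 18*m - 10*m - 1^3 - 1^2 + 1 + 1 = 18*m^2 - 36*m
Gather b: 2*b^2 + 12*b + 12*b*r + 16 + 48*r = 2*b^2 + b*(12*r + 12) + 48*r + 16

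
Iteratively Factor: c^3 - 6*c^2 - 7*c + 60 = (c + 3)*(c^2 - 9*c + 20) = (c - 4)*(c + 3)*(c - 5)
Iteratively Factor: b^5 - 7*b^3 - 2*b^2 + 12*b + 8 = (b - 2)*(b^4 + 2*b^3 - 3*b^2 - 8*b - 4) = (b - 2)*(b + 1)*(b^3 + b^2 - 4*b - 4) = (b - 2)*(b + 1)*(b + 2)*(b^2 - b - 2) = (b - 2)^2*(b + 1)*(b + 2)*(b + 1)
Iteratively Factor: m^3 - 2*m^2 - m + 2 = (m - 1)*(m^2 - m - 2) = (m - 2)*(m - 1)*(m + 1)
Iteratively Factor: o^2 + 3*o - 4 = (o - 1)*(o + 4)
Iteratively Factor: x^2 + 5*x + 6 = (x + 3)*(x + 2)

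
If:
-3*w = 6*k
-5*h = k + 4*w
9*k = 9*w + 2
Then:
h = 14/135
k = 2/27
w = -4/27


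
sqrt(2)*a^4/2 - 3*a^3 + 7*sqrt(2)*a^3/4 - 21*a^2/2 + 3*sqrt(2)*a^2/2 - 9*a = a*(a + 3/2)*(a - 3*sqrt(2))*(sqrt(2)*a/2 + sqrt(2))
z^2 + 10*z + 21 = (z + 3)*(z + 7)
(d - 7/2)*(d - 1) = d^2 - 9*d/2 + 7/2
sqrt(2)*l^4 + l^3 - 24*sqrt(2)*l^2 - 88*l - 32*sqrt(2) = (l - 4*sqrt(2))*(l + 2*sqrt(2))^2*(sqrt(2)*l + 1)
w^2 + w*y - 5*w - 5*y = (w - 5)*(w + y)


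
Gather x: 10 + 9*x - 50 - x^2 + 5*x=-x^2 + 14*x - 40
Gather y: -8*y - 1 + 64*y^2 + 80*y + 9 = 64*y^2 + 72*y + 8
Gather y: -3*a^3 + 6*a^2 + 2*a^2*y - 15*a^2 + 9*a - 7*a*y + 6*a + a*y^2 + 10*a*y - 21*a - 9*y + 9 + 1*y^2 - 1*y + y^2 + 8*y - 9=-3*a^3 - 9*a^2 - 6*a + y^2*(a + 2) + y*(2*a^2 + 3*a - 2)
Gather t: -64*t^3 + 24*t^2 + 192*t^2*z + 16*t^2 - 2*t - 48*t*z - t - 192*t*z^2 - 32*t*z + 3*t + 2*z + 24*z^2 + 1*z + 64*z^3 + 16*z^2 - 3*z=-64*t^3 + t^2*(192*z + 40) + t*(-192*z^2 - 80*z) + 64*z^3 + 40*z^2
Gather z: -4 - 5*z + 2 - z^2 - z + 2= -z^2 - 6*z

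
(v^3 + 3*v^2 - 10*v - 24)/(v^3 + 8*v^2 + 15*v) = (v^3 + 3*v^2 - 10*v - 24)/(v*(v^2 + 8*v + 15))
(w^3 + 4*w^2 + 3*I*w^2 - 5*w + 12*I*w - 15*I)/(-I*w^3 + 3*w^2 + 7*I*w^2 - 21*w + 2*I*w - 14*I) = (I*w^3 + w^2*(-3 + 4*I) - w*(12 + 5*I) + 15)/(w^3 + w^2*(-7 + 3*I) - w*(2 + 21*I) + 14)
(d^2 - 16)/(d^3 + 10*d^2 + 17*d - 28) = (d - 4)/(d^2 + 6*d - 7)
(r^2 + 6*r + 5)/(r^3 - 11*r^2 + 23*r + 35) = (r + 5)/(r^2 - 12*r + 35)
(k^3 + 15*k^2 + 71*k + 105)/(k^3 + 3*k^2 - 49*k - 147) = (k + 5)/(k - 7)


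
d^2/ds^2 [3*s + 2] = 0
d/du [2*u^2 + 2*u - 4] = 4*u + 2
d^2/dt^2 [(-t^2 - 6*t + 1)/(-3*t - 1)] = -52/(27*t^3 + 27*t^2 + 9*t + 1)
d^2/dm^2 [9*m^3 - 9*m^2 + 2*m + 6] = 54*m - 18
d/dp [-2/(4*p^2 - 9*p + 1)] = 2*(8*p - 9)/(4*p^2 - 9*p + 1)^2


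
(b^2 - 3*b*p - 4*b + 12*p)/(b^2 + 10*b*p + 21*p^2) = (b^2 - 3*b*p - 4*b + 12*p)/(b^2 + 10*b*p + 21*p^2)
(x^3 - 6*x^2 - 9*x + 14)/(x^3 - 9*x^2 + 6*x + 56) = (x - 1)/(x - 4)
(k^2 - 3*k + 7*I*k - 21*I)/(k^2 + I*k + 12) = (k^2 + k*(-3 + 7*I) - 21*I)/(k^2 + I*k + 12)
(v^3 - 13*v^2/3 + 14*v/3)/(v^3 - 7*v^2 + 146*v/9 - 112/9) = 3*v/(3*v - 8)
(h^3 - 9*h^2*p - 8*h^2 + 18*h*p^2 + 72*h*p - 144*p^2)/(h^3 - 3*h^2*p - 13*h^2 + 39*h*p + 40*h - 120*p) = (h - 6*p)/(h - 5)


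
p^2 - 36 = (p - 6)*(p + 6)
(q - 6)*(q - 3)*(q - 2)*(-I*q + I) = -I*q^4 + 12*I*q^3 - 47*I*q^2 + 72*I*q - 36*I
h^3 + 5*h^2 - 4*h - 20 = (h - 2)*(h + 2)*(h + 5)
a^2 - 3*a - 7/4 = (a - 7/2)*(a + 1/2)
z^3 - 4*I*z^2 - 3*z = z*(z - 3*I)*(z - I)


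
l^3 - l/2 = l*(l - sqrt(2)/2)*(l + sqrt(2)/2)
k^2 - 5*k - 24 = (k - 8)*(k + 3)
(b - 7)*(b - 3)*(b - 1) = b^3 - 11*b^2 + 31*b - 21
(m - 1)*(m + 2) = m^2 + m - 2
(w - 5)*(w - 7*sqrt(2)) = w^2 - 7*sqrt(2)*w - 5*w + 35*sqrt(2)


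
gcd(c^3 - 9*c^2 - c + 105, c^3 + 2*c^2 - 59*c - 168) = c + 3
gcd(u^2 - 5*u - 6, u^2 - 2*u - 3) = u + 1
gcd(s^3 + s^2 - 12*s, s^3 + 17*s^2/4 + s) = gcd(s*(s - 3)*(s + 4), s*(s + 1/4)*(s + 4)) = s^2 + 4*s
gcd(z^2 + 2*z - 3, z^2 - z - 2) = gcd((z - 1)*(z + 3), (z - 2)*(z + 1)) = 1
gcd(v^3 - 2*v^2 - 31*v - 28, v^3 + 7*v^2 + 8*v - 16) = v + 4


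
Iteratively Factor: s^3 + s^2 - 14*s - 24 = (s + 3)*(s^2 - 2*s - 8) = (s + 2)*(s + 3)*(s - 4)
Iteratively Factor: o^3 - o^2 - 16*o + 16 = (o - 4)*(o^2 + 3*o - 4) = (o - 4)*(o - 1)*(o + 4)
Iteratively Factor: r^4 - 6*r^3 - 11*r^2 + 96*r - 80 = (r - 1)*(r^3 - 5*r^2 - 16*r + 80) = (r - 1)*(r + 4)*(r^2 - 9*r + 20) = (r - 4)*(r - 1)*(r + 4)*(r - 5)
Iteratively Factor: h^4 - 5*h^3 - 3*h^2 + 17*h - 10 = (h + 2)*(h^3 - 7*h^2 + 11*h - 5) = (h - 1)*(h + 2)*(h^2 - 6*h + 5) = (h - 5)*(h - 1)*(h + 2)*(h - 1)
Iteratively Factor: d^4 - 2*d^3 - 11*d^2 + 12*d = (d + 3)*(d^3 - 5*d^2 + 4*d) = d*(d + 3)*(d^2 - 5*d + 4) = d*(d - 1)*(d + 3)*(d - 4)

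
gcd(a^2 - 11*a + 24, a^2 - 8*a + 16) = 1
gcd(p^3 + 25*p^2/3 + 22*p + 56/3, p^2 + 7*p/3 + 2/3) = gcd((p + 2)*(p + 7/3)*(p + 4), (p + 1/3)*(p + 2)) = p + 2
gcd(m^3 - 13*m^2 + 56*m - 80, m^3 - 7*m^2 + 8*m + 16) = m^2 - 8*m + 16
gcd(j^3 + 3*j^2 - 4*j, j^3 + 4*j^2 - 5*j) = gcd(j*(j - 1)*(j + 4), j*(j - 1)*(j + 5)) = j^2 - j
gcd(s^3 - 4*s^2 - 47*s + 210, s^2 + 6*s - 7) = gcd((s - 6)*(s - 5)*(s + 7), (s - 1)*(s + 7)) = s + 7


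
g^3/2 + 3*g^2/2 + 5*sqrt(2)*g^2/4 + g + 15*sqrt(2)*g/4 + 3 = (g/2 + sqrt(2))*(g + 3)*(g + sqrt(2)/2)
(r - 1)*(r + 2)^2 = r^3 + 3*r^2 - 4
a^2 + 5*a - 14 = (a - 2)*(a + 7)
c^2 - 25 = (c - 5)*(c + 5)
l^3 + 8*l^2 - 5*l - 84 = (l - 3)*(l + 4)*(l + 7)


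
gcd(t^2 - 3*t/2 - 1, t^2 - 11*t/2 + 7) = t - 2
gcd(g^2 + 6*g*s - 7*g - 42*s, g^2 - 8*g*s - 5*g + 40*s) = 1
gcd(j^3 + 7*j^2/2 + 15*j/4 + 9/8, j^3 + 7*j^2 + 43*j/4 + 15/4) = j^2 + 2*j + 3/4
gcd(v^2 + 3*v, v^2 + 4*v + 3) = v + 3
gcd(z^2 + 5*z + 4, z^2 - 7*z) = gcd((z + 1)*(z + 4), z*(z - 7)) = 1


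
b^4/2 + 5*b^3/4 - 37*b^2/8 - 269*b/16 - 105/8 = (b/2 + 1)*(b - 7/2)*(b + 3/2)*(b + 5/2)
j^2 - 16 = (j - 4)*(j + 4)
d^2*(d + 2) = d^3 + 2*d^2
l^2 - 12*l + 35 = (l - 7)*(l - 5)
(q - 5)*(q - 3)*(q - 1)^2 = q^4 - 10*q^3 + 32*q^2 - 38*q + 15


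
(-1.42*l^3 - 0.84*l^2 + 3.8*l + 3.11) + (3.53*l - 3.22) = -1.42*l^3 - 0.84*l^2 + 7.33*l - 0.11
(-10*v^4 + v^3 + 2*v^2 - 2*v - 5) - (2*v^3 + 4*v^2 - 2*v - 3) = -10*v^4 - v^3 - 2*v^2 - 2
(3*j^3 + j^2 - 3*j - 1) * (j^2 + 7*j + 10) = 3*j^5 + 22*j^4 + 34*j^3 - 12*j^2 - 37*j - 10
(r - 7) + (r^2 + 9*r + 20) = r^2 + 10*r + 13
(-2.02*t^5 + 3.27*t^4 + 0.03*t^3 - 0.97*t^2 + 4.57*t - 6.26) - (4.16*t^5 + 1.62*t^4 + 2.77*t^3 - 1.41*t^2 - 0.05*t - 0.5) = -6.18*t^5 + 1.65*t^4 - 2.74*t^3 + 0.44*t^2 + 4.62*t - 5.76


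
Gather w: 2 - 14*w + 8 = 10 - 14*w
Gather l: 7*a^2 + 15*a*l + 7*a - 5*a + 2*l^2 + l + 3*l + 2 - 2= 7*a^2 + 2*a + 2*l^2 + l*(15*a + 4)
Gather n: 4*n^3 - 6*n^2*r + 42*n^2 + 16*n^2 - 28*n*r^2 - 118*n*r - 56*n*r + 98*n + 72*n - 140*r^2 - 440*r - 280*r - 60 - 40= 4*n^3 + n^2*(58 - 6*r) + n*(-28*r^2 - 174*r + 170) - 140*r^2 - 720*r - 100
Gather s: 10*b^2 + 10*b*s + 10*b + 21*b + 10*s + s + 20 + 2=10*b^2 + 31*b + s*(10*b + 11) + 22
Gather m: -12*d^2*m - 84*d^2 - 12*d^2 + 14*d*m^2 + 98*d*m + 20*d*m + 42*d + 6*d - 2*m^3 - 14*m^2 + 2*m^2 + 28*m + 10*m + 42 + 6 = -96*d^2 + 48*d - 2*m^3 + m^2*(14*d - 12) + m*(-12*d^2 + 118*d + 38) + 48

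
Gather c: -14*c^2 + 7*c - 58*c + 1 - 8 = -14*c^2 - 51*c - 7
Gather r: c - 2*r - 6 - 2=c - 2*r - 8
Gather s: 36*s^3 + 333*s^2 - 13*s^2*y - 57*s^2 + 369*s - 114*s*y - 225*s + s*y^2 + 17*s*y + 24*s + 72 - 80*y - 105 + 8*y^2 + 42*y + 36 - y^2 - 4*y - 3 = 36*s^3 + s^2*(276 - 13*y) + s*(y^2 - 97*y + 168) + 7*y^2 - 42*y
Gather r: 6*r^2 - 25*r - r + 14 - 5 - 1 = 6*r^2 - 26*r + 8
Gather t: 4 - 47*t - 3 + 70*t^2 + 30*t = 70*t^2 - 17*t + 1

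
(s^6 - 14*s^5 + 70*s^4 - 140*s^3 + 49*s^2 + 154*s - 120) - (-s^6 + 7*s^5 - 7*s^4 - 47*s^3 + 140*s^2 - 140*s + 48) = 2*s^6 - 21*s^5 + 77*s^4 - 93*s^3 - 91*s^2 + 294*s - 168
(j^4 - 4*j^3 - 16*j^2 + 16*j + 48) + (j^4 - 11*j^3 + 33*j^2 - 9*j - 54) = 2*j^4 - 15*j^3 + 17*j^2 + 7*j - 6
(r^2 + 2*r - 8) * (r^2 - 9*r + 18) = r^4 - 7*r^3 - 8*r^2 + 108*r - 144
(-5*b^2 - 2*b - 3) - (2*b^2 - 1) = -7*b^2 - 2*b - 2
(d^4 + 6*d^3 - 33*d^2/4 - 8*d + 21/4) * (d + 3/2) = d^5 + 15*d^4/2 + 3*d^3/4 - 163*d^2/8 - 27*d/4 + 63/8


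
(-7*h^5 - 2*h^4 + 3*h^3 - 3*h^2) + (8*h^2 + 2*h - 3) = -7*h^5 - 2*h^4 + 3*h^3 + 5*h^2 + 2*h - 3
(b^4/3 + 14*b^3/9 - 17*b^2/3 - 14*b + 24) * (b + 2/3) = b^5/3 + 16*b^4/9 - 125*b^3/27 - 160*b^2/9 + 44*b/3 + 16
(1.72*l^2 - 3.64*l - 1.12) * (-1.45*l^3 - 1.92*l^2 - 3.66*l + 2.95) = -2.494*l^5 + 1.9756*l^4 + 2.3176*l^3 + 20.5468*l^2 - 6.6388*l - 3.304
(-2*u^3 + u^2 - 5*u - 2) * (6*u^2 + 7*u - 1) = -12*u^5 - 8*u^4 - 21*u^3 - 48*u^2 - 9*u + 2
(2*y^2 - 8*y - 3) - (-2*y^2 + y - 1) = 4*y^2 - 9*y - 2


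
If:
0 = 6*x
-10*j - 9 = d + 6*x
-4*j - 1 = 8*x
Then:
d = -13/2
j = -1/4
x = 0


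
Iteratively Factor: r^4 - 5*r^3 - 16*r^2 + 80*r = (r + 4)*(r^3 - 9*r^2 + 20*r) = r*(r + 4)*(r^2 - 9*r + 20) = r*(r - 5)*(r + 4)*(r - 4)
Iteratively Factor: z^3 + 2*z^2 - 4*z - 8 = (z + 2)*(z^2 - 4) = (z - 2)*(z + 2)*(z + 2)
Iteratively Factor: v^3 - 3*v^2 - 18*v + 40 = (v - 5)*(v^2 + 2*v - 8) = (v - 5)*(v + 4)*(v - 2)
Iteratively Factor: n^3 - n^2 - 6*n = (n)*(n^2 - n - 6) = n*(n - 3)*(n + 2)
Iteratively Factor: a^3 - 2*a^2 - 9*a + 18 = (a + 3)*(a^2 - 5*a + 6) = (a - 3)*(a + 3)*(a - 2)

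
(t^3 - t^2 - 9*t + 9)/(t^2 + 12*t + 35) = (t^3 - t^2 - 9*t + 9)/(t^2 + 12*t + 35)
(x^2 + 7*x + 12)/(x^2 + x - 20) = (x^2 + 7*x + 12)/(x^2 + x - 20)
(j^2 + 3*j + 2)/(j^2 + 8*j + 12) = (j + 1)/(j + 6)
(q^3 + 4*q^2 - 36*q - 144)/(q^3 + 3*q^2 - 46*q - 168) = (q - 6)/(q - 7)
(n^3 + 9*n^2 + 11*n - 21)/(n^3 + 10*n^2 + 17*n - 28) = (n + 3)/(n + 4)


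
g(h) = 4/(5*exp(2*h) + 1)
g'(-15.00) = 0.00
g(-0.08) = 0.76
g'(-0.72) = -1.99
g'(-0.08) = -1.23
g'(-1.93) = -0.69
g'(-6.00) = 0.00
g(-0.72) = 1.83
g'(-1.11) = -1.82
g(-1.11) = 2.59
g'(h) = -40*exp(2*h)/(5*exp(2*h) + 1)^2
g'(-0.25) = -1.49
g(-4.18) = 4.00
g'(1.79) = -0.04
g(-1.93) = 3.62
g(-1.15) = 2.66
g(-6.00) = 4.00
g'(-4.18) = -0.01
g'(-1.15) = -1.78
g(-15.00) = 4.00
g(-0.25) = 0.99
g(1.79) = 0.02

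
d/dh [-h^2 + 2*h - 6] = 2 - 2*h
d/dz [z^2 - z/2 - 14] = 2*z - 1/2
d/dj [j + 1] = 1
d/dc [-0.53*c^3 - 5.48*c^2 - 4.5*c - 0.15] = -1.59*c^2 - 10.96*c - 4.5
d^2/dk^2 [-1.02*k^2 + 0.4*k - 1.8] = -2.04000000000000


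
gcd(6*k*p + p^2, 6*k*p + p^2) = 6*k*p + p^2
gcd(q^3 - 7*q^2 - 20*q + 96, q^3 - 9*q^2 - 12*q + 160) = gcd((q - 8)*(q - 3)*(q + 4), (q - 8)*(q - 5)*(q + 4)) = q^2 - 4*q - 32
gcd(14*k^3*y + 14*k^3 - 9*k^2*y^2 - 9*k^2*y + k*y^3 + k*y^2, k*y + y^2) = 1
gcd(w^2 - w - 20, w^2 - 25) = w - 5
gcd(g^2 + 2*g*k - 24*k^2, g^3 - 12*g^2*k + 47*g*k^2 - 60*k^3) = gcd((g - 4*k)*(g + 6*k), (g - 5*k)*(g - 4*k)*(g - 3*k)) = g - 4*k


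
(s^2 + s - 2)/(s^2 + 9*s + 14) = (s - 1)/(s + 7)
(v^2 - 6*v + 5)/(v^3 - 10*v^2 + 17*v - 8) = (v - 5)/(v^2 - 9*v + 8)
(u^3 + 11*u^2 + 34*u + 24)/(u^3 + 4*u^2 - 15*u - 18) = (u + 4)/(u - 3)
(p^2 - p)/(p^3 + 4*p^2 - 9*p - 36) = p*(p - 1)/(p^3 + 4*p^2 - 9*p - 36)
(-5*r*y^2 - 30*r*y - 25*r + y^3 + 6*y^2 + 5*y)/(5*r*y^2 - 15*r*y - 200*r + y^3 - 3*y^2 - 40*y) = (-5*r*y - 5*r + y^2 + y)/(5*r*y - 40*r + y^2 - 8*y)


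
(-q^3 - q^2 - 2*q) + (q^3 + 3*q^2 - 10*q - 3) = 2*q^2 - 12*q - 3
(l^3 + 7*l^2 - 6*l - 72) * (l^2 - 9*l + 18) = l^5 - 2*l^4 - 51*l^3 + 108*l^2 + 540*l - 1296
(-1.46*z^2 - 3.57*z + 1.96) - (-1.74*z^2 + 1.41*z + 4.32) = 0.28*z^2 - 4.98*z - 2.36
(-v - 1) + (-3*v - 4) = -4*v - 5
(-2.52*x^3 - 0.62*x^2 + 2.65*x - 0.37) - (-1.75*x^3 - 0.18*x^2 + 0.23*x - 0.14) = -0.77*x^3 - 0.44*x^2 + 2.42*x - 0.23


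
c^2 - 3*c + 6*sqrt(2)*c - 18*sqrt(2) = (c - 3)*(c + 6*sqrt(2))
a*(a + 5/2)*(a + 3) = a^3 + 11*a^2/2 + 15*a/2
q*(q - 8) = q^2 - 8*q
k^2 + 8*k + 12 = (k + 2)*(k + 6)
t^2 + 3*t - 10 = (t - 2)*(t + 5)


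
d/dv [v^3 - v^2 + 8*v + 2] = 3*v^2 - 2*v + 8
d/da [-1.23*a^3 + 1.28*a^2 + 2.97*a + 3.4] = -3.69*a^2 + 2.56*a + 2.97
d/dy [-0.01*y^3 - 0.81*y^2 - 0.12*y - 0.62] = -0.03*y^2 - 1.62*y - 0.12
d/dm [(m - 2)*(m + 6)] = 2*m + 4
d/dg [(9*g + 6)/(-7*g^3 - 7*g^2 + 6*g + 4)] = 21*g*(6*g^2 + 9*g + 4)/(49*g^6 + 98*g^5 - 35*g^4 - 140*g^3 - 20*g^2 + 48*g + 16)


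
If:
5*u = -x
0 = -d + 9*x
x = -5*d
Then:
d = 0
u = 0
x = 0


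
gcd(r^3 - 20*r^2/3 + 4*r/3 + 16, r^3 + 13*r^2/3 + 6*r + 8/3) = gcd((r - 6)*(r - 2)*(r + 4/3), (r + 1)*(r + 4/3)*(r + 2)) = r + 4/3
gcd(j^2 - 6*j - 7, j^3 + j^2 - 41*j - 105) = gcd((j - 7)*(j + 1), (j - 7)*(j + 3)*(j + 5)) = j - 7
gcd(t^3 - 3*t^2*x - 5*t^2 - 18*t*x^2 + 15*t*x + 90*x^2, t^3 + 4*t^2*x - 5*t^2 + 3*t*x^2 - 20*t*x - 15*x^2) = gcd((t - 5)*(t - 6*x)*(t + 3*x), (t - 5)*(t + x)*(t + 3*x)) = t^2 + 3*t*x - 5*t - 15*x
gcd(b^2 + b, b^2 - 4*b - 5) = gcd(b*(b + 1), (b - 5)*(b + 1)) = b + 1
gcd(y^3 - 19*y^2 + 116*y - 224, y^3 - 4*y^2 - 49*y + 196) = y^2 - 11*y + 28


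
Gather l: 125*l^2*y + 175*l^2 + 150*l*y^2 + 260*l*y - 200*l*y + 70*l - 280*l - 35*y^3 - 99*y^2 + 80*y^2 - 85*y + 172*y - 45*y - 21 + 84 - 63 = l^2*(125*y + 175) + l*(150*y^2 + 60*y - 210) - 35*y^3 - 19*y^2 + 42*y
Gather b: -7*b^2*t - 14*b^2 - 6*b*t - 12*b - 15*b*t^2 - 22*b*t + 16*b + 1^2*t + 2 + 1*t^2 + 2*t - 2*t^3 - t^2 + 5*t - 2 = b^2*(-7*t - 14) + b*(-15*t^2 - 28*t + 4) - 2*t^3 + 8*t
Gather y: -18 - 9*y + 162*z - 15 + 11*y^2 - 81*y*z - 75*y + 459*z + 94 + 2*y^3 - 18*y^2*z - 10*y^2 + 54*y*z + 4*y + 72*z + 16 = 2*y^3 + y^2*(1 - 18*z) + y*(-27*z - 80) + 693*z + 77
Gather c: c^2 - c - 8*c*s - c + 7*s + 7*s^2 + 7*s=c^2 + c*(-8*s - 2) + 7*s^2 + 14*s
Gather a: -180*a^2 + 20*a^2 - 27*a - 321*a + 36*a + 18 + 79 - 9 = -160*a^2 - 312*a + 88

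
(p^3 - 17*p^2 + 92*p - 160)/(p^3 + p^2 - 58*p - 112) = (p^2 - 9*p + 20)/(p^2 + 9*p + 14)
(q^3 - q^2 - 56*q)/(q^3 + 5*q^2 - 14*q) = (q - 8)/(q - 2)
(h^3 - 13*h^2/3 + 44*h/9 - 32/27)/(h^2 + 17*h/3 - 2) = (h^2 - 4*h + 32/9)/(h + 6)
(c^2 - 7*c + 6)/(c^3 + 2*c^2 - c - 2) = (c - 6)/(c^2 + 3*c + 2)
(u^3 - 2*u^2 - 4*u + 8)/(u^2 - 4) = u - 2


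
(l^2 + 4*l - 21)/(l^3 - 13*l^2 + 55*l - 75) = (l + 7)/(l^2 - 10*l + 25)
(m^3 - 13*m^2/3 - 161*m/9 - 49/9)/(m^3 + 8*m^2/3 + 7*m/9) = (m - 7)/m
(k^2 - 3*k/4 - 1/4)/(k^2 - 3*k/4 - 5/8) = 2*(-4*k^2 + 3*k + 1)/(-8*k^2 + 6*k + 5)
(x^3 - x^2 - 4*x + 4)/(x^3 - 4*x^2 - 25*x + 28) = (x^2 - 4)/(x^2 - 3*x - 28)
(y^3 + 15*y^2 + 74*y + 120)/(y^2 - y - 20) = (y^2 + 11*y + 30)/(y - 5)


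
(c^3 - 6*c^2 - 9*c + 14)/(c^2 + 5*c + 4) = (c^3 - 6*c^2 - 9*c + 14)/(c^2 + 5*c + 4)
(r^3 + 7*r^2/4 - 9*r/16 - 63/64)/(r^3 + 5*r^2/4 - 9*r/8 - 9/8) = (16*r^2 + 16*r - 21)/(8*(2*r^2 + r - 3))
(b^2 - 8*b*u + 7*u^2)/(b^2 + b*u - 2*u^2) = (b - 7*u)/(b + 2*u)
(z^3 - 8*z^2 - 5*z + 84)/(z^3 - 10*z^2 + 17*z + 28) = (z + 3)/(z + 1)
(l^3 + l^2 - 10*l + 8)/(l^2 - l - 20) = (l^2 - 3*l + 2)/(l - 5)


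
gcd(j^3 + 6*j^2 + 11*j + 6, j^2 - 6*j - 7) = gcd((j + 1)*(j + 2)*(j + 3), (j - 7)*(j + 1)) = j + 1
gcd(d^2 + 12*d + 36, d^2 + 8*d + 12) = d + 6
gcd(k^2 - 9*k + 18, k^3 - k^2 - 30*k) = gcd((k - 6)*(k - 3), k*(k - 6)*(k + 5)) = k - 6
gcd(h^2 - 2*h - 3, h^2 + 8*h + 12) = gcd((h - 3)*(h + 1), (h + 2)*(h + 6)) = 1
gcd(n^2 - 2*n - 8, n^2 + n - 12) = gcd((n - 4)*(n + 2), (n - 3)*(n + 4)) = 1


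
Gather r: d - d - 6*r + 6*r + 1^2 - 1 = 0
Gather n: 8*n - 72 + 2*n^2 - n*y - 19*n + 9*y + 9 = 2*n^2 + n*(-y - 11) + 9*y - 63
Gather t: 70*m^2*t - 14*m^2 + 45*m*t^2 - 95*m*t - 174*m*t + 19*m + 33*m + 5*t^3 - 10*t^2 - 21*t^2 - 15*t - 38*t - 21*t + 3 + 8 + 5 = -14*m^2 + 52*m + 5*t^3 + t^2*(45*m - 31) + t*(70*m^2 - 269*m - 74) + 16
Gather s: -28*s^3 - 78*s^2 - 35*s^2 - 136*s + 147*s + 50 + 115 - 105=-28*s^3 - 113*s^2 + 11*s + 60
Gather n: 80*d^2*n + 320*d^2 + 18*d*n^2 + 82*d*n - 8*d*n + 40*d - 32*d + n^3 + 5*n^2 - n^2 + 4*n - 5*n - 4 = 320*d^2 + 8*d + n^3 + n^2*(18*d + 4) + n*(80*d^2 + 74*d - 1) - 4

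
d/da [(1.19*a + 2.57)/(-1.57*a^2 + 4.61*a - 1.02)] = (1.8683*a^2 + 8.0698*a - 13.0615)/(2.4649*a^4 - 14.4754*a^3 + 24.4549*a^2 - 9.4044*a + 1.0404)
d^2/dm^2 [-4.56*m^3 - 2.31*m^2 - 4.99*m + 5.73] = -27.36*m - 4.62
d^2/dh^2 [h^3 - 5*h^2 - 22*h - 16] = 6*h - 10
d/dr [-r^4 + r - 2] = 1 - 4*r^3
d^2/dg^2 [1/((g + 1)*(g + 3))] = 2*((g + 1)^2 + (g + 1)*(g + 3) + (g + 3)^2)/((g + 1)^3*(g + 3)^3)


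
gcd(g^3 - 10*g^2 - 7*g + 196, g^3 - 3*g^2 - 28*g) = g^2 - 3*g - 28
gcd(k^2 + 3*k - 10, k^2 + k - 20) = k + 5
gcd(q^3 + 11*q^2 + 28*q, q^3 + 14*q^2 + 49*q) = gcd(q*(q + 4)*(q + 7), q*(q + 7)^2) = q^2 + 7*q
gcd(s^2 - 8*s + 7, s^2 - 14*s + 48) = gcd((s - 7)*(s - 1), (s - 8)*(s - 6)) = 1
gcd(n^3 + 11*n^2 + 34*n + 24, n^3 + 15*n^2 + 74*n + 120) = n^2 + 10*n + 24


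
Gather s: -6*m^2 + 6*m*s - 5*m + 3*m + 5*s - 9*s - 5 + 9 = -6*m^2 - 2*m + s*(6*m - 4) + 4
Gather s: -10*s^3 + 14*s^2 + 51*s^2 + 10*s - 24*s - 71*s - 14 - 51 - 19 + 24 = -10*s^3 + 65*s^2 - 85*s - 60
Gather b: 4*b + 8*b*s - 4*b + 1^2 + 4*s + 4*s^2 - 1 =8*b*s + 4*s^2 + 4*s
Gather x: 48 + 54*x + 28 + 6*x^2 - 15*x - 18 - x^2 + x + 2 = 5*x^2 + 40*x + 60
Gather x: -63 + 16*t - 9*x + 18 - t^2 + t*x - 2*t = -t^2 + 14*t + x*(t - 9) - 45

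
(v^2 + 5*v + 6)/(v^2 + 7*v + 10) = (v + 3)/(v + 5)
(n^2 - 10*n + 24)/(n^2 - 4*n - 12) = (n - 4)/(n + 2)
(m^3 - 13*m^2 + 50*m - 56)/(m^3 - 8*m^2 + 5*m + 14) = (m - 4)/(m + 1)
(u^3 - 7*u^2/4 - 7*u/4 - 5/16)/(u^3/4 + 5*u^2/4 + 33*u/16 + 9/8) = (16*u^3 - 28*u^2 - 28*u - 5)/(4*u^3 + 20*u^2 + 33*u + 18)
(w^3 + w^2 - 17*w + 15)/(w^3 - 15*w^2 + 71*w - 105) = (w^2 + 4*w - 5)/(w^2 - 12*w + 35)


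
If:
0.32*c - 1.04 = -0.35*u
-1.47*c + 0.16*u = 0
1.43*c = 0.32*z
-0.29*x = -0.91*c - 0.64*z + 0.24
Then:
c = 0.29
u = 2.70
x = 3.00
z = 1.31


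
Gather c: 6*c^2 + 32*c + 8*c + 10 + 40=6*c^2 + 40*c + 50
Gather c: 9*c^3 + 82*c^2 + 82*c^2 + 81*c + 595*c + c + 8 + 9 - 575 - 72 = 9*c^3 + 164*c^2 + 677*c - 630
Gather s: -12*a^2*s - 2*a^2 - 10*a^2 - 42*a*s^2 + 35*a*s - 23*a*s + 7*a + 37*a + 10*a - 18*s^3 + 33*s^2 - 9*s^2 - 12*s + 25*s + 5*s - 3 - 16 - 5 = -12*a^2 + 54*a - 18*s^3 + s^2*(24 - 42*a) + s*(-12*a^2 + 12*a + 18) - 24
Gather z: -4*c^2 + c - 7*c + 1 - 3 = -4*c^2 - 6*c - 2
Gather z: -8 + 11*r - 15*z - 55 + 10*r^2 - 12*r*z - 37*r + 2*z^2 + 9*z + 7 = 10*r^2 - 26*r + 2*z^2 + z*(-12*r - 6) - 56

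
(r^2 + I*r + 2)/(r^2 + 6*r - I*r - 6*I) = (r + 2*I)/(r + 6)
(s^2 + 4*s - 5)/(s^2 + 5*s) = (s - 1)/s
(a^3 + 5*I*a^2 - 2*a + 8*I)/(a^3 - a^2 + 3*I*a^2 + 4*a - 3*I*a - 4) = (a + 2*I)/(a - 1)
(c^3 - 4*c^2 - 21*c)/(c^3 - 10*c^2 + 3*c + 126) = c/(c - 6)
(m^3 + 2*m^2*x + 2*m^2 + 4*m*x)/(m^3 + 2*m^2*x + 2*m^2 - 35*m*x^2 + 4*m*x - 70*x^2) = m*(-m - 2*x)/(-m^2 - 2*m*x + 35*x^2)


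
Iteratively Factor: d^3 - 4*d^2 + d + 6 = (d - 3)*(d^2 - d - 2) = (d - 3)*(d - 2)*(d + 1)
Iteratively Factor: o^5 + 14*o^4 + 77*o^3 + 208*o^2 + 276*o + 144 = (o + 4)*(o^4 + 10*o^3 + 37*o^2 + 60*o + 36) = (o + 3)*(o + 4)*(o^3 + 7*o^2 + 16*o + 12) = (o + 2)*(o + 3)*(o + 4)*(o^2 + 5*o + 6) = (o + 2)*(o + 3)^2*(o + 4)*(o + 2)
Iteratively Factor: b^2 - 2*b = (b - 2)*(b)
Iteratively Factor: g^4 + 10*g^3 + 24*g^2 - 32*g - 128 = (g - 2)*(g^3 + 12*g^2 + 48*g + 64) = (g - 2)*(g + 4)*(g^2 + 8*g + 16) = (g - 2)*(g + 4)^2*(g + 4)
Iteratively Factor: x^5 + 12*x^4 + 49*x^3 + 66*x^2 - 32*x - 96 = (x + 4)*(x^4 + 8*x^3 + 17*x^2 - 2*x - 24) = (x - 1)*(x + 4)*(x^3 + 9*x^2 + 26*x + 24) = (x - 1)*(x + 3)*(x + 4)*(x^2 + 6*x + 8) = (x - 1)*(x + 2)*(x + 3)*(x + 4)*(x + 4)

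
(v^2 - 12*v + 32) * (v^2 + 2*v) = v^4 - 10*v^3 + 8*v^2 + 64*v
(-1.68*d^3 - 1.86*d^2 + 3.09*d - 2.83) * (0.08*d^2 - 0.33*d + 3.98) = -0.1344*d^5 + 0.4056*d^4 - 5.8254*d^3 - 8.6489*d^2 + 13.2321*d - 11.2634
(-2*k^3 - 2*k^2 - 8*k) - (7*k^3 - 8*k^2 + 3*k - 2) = -9*k^3 + 6*k^2 - 11*k + 2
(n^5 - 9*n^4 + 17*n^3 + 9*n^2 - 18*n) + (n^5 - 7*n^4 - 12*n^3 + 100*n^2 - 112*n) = 2*n^5 - 16*n^4 + 5*n^3 + 109*n^2 - 130*n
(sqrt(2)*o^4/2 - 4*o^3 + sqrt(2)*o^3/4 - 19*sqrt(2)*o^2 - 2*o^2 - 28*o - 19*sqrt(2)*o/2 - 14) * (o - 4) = sqrt(2)*o^5/2 - 4*o^4 - 7*sqrt(2)*o^4/4 - 20*sqrt(2)*o^3 + 14*o^3 - 20*o^2 + 133*sqrt(2)*o^2/2 + 38*sqrt(2)*o + 98*o + 56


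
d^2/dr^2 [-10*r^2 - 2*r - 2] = -20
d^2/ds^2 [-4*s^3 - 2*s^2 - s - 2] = -24*s - 4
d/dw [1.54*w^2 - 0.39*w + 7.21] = 3.08*w - 0.39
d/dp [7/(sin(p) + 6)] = -7*cos(p)/(sin(p) + 6)^2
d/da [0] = 0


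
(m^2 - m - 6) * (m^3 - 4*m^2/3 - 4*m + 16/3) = m^5 - 7*m^4/3 - 26*m^3/3 + 52*m^2/3 + 56*m/3 - 32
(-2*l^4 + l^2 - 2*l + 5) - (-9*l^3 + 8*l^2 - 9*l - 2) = -2*l^4 + 9*l^3 - 7*l^2 + 7*l + 7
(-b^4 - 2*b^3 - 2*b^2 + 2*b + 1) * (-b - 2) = b^5 + 4*b^4 + 6*b^3 + 2*b^2 - 5*b - 2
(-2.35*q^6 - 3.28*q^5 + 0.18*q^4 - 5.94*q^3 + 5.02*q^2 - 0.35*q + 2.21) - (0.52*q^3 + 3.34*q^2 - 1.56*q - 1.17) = -2.35*q^6 - 3.28*q^5 + 0.18*q^4 - 6.46*q^3 + 1.68*q^2 + 1.21*q + 3.38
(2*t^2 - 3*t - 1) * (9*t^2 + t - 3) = 18*t^4 - 25*t^3 - 18*t^2 + 8*t + 3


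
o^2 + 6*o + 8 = (o + 2)*(o + 4)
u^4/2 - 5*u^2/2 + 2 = (u/2 + 1)*(u - 2)*(u - 1)*(u + 1)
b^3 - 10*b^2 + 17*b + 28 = (b - 7)*(b - 4)*(b + 1)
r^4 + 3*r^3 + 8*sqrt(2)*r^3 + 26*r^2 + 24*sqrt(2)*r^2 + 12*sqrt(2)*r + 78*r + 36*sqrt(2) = (r + 3)*(r + sqrt(2))^2*(r + 6*sqrt(2))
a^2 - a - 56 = (a - 8)*(a + 7)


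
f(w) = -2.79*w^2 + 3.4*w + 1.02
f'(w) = 3.4 - 5.58*w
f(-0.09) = 0.69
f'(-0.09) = 3.90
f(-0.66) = -2.44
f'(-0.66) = 7.08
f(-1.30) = -8.12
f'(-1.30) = 10.65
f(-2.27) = -21.07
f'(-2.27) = 16.07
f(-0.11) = 0.61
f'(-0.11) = 4.01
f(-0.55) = -1.69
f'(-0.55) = 6.47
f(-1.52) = -10.59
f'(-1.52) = 11.88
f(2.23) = -5.27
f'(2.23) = -9.04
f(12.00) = -359.94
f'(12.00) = -63.56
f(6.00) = -79.02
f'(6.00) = -30.08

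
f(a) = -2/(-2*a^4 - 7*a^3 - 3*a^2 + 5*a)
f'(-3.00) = 0.44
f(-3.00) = 0.13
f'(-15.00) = 0.00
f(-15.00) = 0.00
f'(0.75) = -12.66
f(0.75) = 1.31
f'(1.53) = -0.13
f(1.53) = 0.06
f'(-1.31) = -3.03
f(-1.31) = 1.08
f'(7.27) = -0.00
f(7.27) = 0.00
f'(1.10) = -0.70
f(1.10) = 0.19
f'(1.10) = -0.70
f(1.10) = 0.19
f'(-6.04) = 0.00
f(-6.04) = 0.00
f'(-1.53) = -40.16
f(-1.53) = 3.56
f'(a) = -2*(8*a^3 + 21*a^2 + 6*a - 5)/(-2*a^4 - 7*a^3 - 3*a^2 + 5*a)^2 = 2*(-8*a^3 - 21*a^2 - 6*a + 5)/(a^2*(2*a^3 + 7*a^2 + 3*a - 5)^2)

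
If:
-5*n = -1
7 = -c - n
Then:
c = -36/5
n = 1/5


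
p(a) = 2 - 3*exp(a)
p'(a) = -3*exp(a)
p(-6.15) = 1.99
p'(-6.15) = -0.01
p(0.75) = -4.35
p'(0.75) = -6.35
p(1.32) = -9.23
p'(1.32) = -11.23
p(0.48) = -2.85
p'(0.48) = -4.85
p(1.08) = -6.83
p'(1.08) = -8.83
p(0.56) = -3.25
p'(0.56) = -5.25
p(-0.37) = -0.07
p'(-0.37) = -2.07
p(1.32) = -9.23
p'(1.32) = -11.23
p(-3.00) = 1.85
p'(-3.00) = -0.15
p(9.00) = -24307.25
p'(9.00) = -24309.25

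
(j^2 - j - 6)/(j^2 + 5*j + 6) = (j - 3)/(j + 3)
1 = 1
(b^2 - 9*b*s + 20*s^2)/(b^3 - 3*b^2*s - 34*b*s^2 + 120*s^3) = 1/(b + 6*s)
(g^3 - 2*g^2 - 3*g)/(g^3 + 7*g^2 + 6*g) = (g - 3)/(g + 6)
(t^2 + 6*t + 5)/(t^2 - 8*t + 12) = (t^2 + 6*t + 5)/(t^2 - 8*t + 12)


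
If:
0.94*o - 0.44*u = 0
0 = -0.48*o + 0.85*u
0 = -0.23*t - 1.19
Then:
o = 0.00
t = -5.17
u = 0.00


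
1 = 1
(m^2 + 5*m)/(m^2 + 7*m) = (m + 5)/(m + 7)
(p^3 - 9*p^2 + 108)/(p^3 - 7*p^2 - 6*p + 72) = (p - 6)/(p - 4)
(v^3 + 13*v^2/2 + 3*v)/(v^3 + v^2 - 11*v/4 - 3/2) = 2*v*(v + 6)/(2*v^2 + v - 6)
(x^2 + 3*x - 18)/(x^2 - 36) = (x - 3)/(x - 6)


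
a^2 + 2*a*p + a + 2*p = (a + 1)*(a + 2*p)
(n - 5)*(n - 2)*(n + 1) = n^3 - 6*n^2 + 3*n + 10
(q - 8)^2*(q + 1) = q^3 - 15*q^2 + 48*q + 64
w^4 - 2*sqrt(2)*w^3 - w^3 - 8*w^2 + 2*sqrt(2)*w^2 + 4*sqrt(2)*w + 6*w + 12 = (w - 2)*(w + 1)*(w - 3*sqrt(2))*(w + sqrt(2))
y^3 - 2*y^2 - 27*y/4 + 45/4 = (y - 3)*(y - 3/2)*(y + 5/2)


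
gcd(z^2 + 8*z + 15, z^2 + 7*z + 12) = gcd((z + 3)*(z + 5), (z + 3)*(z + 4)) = z + 3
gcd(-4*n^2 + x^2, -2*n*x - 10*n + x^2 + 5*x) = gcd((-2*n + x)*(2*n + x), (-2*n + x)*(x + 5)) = -2*n + x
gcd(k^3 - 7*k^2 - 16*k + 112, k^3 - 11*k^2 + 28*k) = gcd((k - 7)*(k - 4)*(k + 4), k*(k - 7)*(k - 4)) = k^2 - 11*k + 28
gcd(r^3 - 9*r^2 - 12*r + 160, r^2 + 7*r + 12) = r + 4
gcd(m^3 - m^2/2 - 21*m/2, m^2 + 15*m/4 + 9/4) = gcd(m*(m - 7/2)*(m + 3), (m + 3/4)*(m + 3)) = m + 3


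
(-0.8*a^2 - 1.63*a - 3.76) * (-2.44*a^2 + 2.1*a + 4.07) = 1.952*a^4 + 2.2972*a^3 + 2.4954*a^2 - 14.5301*a - 15.3032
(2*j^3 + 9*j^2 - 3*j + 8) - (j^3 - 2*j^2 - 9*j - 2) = j^3 + 11*j^2 + 6*j + 10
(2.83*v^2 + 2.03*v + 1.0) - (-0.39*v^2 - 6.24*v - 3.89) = 3.22*v^2 + 8.27*v + 4.89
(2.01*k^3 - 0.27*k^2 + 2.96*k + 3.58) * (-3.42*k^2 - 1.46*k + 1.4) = -6.8742*k^5 - 2.0112*k^4 - 6.915*k^3 - 16.9432*k^2 - 1.0828*k + 5.012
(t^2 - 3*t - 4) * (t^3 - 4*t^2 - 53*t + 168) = t^5 - 7*t^4 - 45*t^3 + 343*t^2 - 292*t - 672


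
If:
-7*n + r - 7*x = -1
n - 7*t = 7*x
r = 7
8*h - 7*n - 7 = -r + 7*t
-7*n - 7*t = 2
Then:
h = -1/4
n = 2/5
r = 7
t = -24/35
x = 26/35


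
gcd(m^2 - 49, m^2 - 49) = m^2 - 49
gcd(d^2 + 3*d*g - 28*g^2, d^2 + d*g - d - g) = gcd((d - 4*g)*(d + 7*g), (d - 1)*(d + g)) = 1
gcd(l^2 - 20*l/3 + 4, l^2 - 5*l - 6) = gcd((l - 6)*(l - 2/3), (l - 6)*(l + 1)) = l - 6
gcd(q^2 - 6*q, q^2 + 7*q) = q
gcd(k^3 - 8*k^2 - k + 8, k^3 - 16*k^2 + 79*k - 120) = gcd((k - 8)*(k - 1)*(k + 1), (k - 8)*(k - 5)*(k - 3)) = k - 8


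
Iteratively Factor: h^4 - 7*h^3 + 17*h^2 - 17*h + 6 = (h - 3)*(h^3 - 4*h^2 + 5*h - 2) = (h - 3)*(h - 1)*(h^2 - 3*h + 2) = (h - 3)*(h - 2)*(h - 1)*(h - 1)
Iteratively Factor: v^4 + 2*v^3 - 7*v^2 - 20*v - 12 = (v + 2)*(v^3 - 7*v - 6) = (v + 1)*(v + 2)*(v^2 - v - 6) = (v + 1)*(v + 2)^2*(v - 3)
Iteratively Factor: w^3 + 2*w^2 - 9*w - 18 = (w + 3)*(w^2 - w - 6) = (w + 2)*(w + 3)*(w - 3)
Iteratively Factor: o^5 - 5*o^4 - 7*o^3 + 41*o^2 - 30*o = (o)*(o^4 - 5*o^3 - 7*o^2 + 41*o - 30) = o*(o + 3)*(o^3 - 8*o^2 + 17*o - 10) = o*(o - 5)*(o + 3)*(o^2 - 3*o + 2) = o*(o - 5)*(o - 1)*(o + 3)*(o - 2)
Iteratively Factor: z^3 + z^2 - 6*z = (z + 3)*(z^2 - 2*z) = (z - 2)*(z + 3)*(z)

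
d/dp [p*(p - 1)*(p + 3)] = 3*p^2 + 4*p - 3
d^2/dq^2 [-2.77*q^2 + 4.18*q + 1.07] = -5.54000000000000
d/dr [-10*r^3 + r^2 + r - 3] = -30*r^2 + 2*r + 1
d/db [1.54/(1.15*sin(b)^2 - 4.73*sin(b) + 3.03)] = (7.2842 - 3.542*sin(b))*cos(b)/(1.15*sin(b)^2 - 4.73*sin(b) + 3.03)^2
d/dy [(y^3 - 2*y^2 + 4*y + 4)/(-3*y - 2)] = 2*(-3*y^3 + 4*y + 2)/(9*y^2 + 12*y + 4)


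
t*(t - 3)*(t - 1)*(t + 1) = t^4 - 3*t^3 - t^2 + 3*t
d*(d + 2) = d^2 + 2*d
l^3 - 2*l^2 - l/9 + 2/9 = (l - 2)*(l - 1/3)*(l + 1/3)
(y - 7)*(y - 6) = y^2 - 13*y + 42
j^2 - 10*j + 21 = (j - 7)*(j - 3)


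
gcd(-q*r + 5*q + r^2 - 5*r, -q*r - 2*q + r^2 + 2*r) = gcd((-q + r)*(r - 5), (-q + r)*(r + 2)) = q - r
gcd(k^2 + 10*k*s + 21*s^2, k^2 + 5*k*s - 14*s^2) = k + 7*s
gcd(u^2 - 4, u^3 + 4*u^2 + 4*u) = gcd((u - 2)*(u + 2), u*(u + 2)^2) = u + 2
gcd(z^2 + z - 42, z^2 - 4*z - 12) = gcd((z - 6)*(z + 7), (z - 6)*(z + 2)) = z - 6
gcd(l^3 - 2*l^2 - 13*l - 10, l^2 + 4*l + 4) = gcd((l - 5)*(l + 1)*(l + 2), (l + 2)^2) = l + 2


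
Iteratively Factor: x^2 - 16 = (x + 4)*(x - 4)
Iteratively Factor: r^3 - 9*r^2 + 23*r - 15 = (r - 1)*(r^2 - 8*r + 15) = (r - 3)*(r - 1)*(r - 5)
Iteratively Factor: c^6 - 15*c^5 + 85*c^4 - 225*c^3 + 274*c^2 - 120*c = (c)*(c^5 - 15*c^4 + 85*c^3 - 225*c^2 + 274*c - 120) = c*(c - 5)*(c^4 - 10*c^3 + 35*c^2 - 50*c + 24) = c*(c - 5)*(c - 3)*(c^3 - 7*c^2 + 14*c - 8) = c*(c - 5)*(c - 4)*(c - 3)*(c^2 - 3*c + 2) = c*(c - 5)*(c - 4)*(c - 3)*(c - 1)*(c - 2)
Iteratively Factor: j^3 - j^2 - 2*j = (j + 1)*(j^2 - 2*j) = j*(j + 1)*(j - 2)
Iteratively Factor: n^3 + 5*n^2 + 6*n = (n + 2)*(n^2 + 3*n) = (n + 2)*(n + 3)*(n)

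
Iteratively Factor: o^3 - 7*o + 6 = (o - 1)*(o^2 + o - 6) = (o - 2)*(o - 1)*(o + 3)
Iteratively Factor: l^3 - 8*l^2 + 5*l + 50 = (l + 2)*(l^2 - 10*l + 25) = (l - 5)*(l + 2)*(l - 5)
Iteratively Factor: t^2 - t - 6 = (t - 3)*(t + 2)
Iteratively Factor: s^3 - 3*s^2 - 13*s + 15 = (s + 3)*(s^2 - 6*s + 5) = (s - 5)*(s + 3)*(s - 1)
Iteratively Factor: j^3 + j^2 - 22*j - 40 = (j - 5)*(j^2 + 6*j + 8) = (j - 5)*(j + 4)*(j + 2)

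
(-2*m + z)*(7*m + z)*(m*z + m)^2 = -14*m^4*z^2 - 28*m^4*z - 14*m^4 + 5*m^3*z^3 + 10*m^3*z^2 + 5*m^3*z + m^2*z^4 + 2*m^2*z^3 + m^2*z^2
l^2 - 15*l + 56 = (l - 8)*(l - 7)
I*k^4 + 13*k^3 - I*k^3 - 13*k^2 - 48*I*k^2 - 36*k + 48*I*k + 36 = (k - 6*I)^2*(k - I)*(I*k - I)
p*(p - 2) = p^2 - 2*p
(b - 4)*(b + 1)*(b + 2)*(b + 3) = b^4 + 2*b^3 - 13*b^2 - 38*b - 24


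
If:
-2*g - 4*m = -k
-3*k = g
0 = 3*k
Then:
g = 0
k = 0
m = 0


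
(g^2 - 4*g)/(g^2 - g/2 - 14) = 2*g/(2*g + 7)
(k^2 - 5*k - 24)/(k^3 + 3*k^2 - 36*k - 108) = (k - 8)/(k^2 - 36)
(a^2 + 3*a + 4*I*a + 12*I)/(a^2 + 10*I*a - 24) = (a + 3)/(a + 6*I)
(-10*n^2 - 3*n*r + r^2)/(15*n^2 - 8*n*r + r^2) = (2*n + r)/(-3*n + r)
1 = 1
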